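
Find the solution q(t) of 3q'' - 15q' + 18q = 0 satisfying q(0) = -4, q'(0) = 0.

Divide through by 3: q'' - 5q' + 6q = 0.
Characteristic equation r² - 5r + 6 = 0 factors as (r - 2)(r - 3) = 0, so r = 2, 3.
Hence q_h = C1*exp(2*t) + C2*exp(3*t).
Apply the initial conditions: q(0) = C1 + C2 = -4 and q'(0) = 2*C1 + 3*C2 = 0. Solving gives C1 = -12, C2 = 8.

q = -12*exp(2*t) + 8*exp(3*t)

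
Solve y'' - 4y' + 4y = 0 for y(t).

y = C1*exp(2*t) + C2*t*exp(2*t)

Characteristic equation r² - 4r + 4 = 0 has discriminant (-4)² - 4·(4) = 0, so r = 2 is a repeated root.
Hence y_h = (C1 + C2*t)*exp(2*t).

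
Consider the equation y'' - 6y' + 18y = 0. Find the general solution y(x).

y = C1*cos(3*x)*exp(3*x) + C2*exp(3*x)*sin(3*x)

Characteristic equation r² - 6r + 18 = 0 has discriminant (-6)² - 4·(18) = -36 < 0, so r = 3 ± 3i.
Hence y_h = C1*cos(3*x)*exp(3*x) + C2*exp(3*x)*sin(3*x).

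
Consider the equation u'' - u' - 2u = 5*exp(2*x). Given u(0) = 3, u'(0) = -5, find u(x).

u = -11*exp(2*x)/9 + 38*exp(-x)/9 + 5*x*exp(2*x)/3

Characteristic equation r² - r - 2 = 0 factors as (r + 1)(r - 2) = 0, so r = -1, 2.
Hence u_h = C1*exp(-x) + C2*exp(2*x).
Since exp(2*x) solves the homogeneous equation (r = 2 is a root of multiplicity 1), multiply the trial by x. Try u_p = A*x*exp(2*x). Substituting into the equation and dividing by exp(2*x) gives A = 5/3, so u_p = 5*x*exp(2*x)/3.
General solution: u = C1*exp(-x) + C2*exp(2*x) + 5*x*exp(2*x)/3.
Apply the initial conditions: u(0) = C1 + C2 = 3 and u'(0) = 5/3 - C1 + 2*C2 = -5. Solving gives C1 = 38/9, C2 = -11/9.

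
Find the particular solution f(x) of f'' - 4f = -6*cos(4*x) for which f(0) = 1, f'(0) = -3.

f = -2*exp(2*x)/5 + 3*cos(4*x)/10 + 11*exp(-2*x)/10

Characteristic equation r² - 4 = 0 factors as (r + 2)(r - 2) = 0, so r = -2, 2.
Hence f_h = C1*exp(-2*x) + C2*exp(2*x).
Try f_p = A*cos(4*x) + B*sin(4*x). Substituting and equating the coefficients of cos(4x) and sin(4x) gives A = 3/10, B = 0, so f_p = 3*cos(4*x)/10.
General solution: f = 3*cos(4*x)/10 + C1*exp(-2*x) + C2*exp(2*x).
Apply the initial conditions: f(0) = 3/10 + C1 + C2 = 1 and f'(0) = -2*C1 + 2*C2 = -3. Solving gives C1 = 11/10, C2 = -2/5.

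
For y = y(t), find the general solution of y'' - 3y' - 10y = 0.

y = C1*exp(5*t) + C2*exp(-2*t)

Characteristic equation r² - 3r - 10 = 0 factors as (r - 5)(r + 2) = 0, so r = 5, -2.
Hence y_h = C1*exp(5*t) + C2*exp(-2*t).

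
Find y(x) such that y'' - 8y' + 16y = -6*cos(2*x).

y = -9*cos(2*x)/50 + 6*sin(2*x)/25 + C1*exp(4*x) + C2*x*exp(4*x)

Characteristic equation r² - 8r + 16 = 0 has discriminant (-8)² - 4·(16) = 0, so r = 4 is a repeated root.
Hence y_h = (C1 + C2*x)*exp(4*x).
Try y_p = A*cos(2*x) + B*sin(2*x). Substituting and equating the coefficients of cos(2x) and sin(2x) gives A = -9/50, B = 6/25, so y_p = -9*cos(2*x)/50 + 6*sin(2*x)/25.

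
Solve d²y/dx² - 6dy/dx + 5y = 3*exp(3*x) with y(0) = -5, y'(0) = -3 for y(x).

y = -41*exp(x)/8 - 3*exp(3*x)/4 + 7*exp(5*x)/8

Characteristic equation r² - 6r + 5 = 0 factors as (r - 5)(r - 1) = 0, so r = 5, 1.
Hence y_h = C1*exp(5*x) + C2*exp(x).
Try y_p = A*exp(3*x). Substituting into the equation and dividing by exp(3*x) gives A = -3/4, so y_p = -3*exp(3*x)/4.
General solution: y = -3*exp(3*x)/4 + C1*exp(5*x) + C2*exp(x).
Apply the initial conditions: y(0) = -3/4 + C1 + C2 = -5 and y'(0) = -9/4 + C2 + 5*C1 = -3. Solving gives C1 = 7/8, C2 = -41/8.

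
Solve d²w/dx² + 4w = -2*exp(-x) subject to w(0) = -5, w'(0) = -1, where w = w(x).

w = -23*cos(2*x)/5 - 7*sin(2*x)/10 - 2*exp(-x)/5

Characteristic equation r² + 4 = 0 has discriminant (0)² - 4·(4) = -16 < 0, so r = ± 2i.
Hence w_h = C1*cos(2*x) + C2*sin(2*x).
Try w_p = A*exp(-x). Substituting into the equation and dividing by exp(-x) gives A = -2/5, so w_p = -2*exp(-x)/5.
General solution: w = -2*exp(-x)/5 + C1*cos(2*x) + C2*sin(2*x).
Apply the initial conditions: w(0) = -2/5 + C1 = -5 and w'(0) = 2/5 + 2*C2 = -1. Solving gives C1 = -23/5, C2 = -7/10.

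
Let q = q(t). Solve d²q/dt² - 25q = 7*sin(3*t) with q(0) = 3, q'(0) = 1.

q = -7*sin(3*t)/34 + 91*exp(-5*t)/68 + 113*exp(5*t)/68

Characteristic equation r² - 25 = 0 factors as (r + 5)(r - 5) = 0, so r = -5, 5.
Hence q_h = C1*exp(-5*t) + C2*exp(5*t).
Try q_p = A*cos(3*t) + B*sin(3*t). Substituting and equating the coefficients of cos(3t) and sin(3t) gives A = 0, B = -7/34, so q_p = -7*sin(3*t)/34.
General solution: q = -7*sin(3*t)/34 + C1*exp(-5*t) + C2*exp(5*t).
Apply the initial conditions: q(0) = C1 + C2 = 3 and q'(0) = -21/34 - 5*C1 + 5*C2 = 1. Solving gives C1 = 91/68, C2 = 113/68.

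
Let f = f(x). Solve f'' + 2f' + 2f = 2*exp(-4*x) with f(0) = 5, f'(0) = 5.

Characteristic equation r² + 2r + 2 = 0 has discriminant (2)² - 4·(2) = -4 < 0, so r = -1 ± i.
Hence f_h = C1*cos(x)*exp(-x) + C2*exp(-x)*sin(x).
Try f_p = A*exp(-4*x). Substituting into the equation and dividing by exp(-4*x) gives A = 1/5, so f_p = exp(-4*x)/5.
General solution: f = exp(-4*x)/5 + C1*cos(x)*exp(-x) + C2*exp(-x)*sin(x).
Apply the initial conditions: f(0) = 1/5 + C1 = 5 and f'(0) = -4/5 + C2 - C1 = 5. Solving gives C1 = 24/5, C2 = 53/5.

f = exp(-4*x)/5 + 24*cos(x)*exp(-x)/5 + 53*exp(-x)*sin(x)/5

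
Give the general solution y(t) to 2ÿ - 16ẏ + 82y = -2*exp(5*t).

Divide through by 2: y'' - 8y' + 41y = -exp(5*t).
Characteristic equation r² - 8r + 41 = 0 has discriminant (-8)² - 4·(41) = -100 < 0, so r = 4 ± 5i.
Hence y_h = C1*cos(5*t)*exp(4*t) + C2*exp(4*t)*sin(5*t).
Try y_p = A*exp(5*t). Substituting into the equation and dividing by exp(5*t) gives A = -1/26, so y_p = -exp(5*t)/26.

y = -exp(5*t)/26 + C1*cos(5*t)*exp(4*t) + C2*exp(4*t)*sin(5*t)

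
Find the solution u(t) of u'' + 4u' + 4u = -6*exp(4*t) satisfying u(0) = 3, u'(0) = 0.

u = -exp(4*t)/6 + 19*exp(-2*t)/6 + 7*t*exp(-2*t)

Characteristic equation r² + 4r + 4 = 0 has discriminant (4)² - 4·(4) = 0, so r = -2 is a repeated root.
Hence u_h = (C1 + C2*t)*exp(-2*t).
Try u_p = A*exp(4*t). Substituting into the equation and dividing by exp(4*t) gives A = -1/6, so u_p = -exp(4*t)/6.
General solution: u = -exp(4*t)/6 + C1*exp(-2*t) + C2*t*exp(-2*t).
Apply the initial conditions: u(0) = -1/6 + C1 = 3 and u'(0) = -2/3 + C2 - 2*C1 = 0. Solving gives C1 = 19/6, C2 = 7.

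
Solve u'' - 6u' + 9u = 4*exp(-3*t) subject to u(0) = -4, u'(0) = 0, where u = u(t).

u = -37*exp(3*t)/9 + exp(-3*t)/9 + 38*t*exp(3*t)/3

Characteristic equation r² - 6r + 9 = 0 has discriminant (-6)² - 4·(9) = 0, so r = 3 is a repeated root.
Hence u_h = (C1 + C2*t)*exp(3*t).
Try u_p = A*exp(-3*t). Substituting into the equation and dividing by exp(-3*t) gives A = 1/9, so u_p = exp(-3*t)/9.
General solution: u = exp(-3*t)/9 + C1*exp(3*t) + C2*t*exp(3*t).
Apply the initial conditions: u(0) = 1/9 + C1 = -4 and u'(0) = -1/3 + C2 + 3*C1 = 0. Solving gives C1 = -37/9, C2 = 38/3.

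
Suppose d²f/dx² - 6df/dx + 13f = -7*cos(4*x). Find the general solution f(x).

f = 7*cos(4*x)/195 + 56*sin(4*x)/195 + C1*cos(2*x)*exp(3*x) + C2*exp(3*x)*sin(2*x)

Characteristic equation r² - 6r + 13 = 0 has discriminant (-6)² - 4·(13) = -16 < 0, so r = 3 ± 2i.
Hence f_h = C1*cos(2*x)*exp(3*x) + C2*exp(3*x)*sin(2*x).
Try f_p = A*cos(4*x) + B*sin(4*x). Substituting and equating the coefficients of cos(4x) and sin(4x) gives A = 7/195, B = 56/195, so f_p = 7*cos(4*x)/195 + 56*sin(4*x)/195.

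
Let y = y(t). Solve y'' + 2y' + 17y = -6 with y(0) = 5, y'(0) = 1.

y = -6/17 + 27*exp(-t)*sin(4*t)/17 + 91*cos(4*t)*exp(-t)/17

Characteristic equation r² + 2r + 17 = 0 has discriminant (2)² - 4·(17) = -64 < 0, so r = -1 ± 4i.
Hence y_h = C1*cos(4*t)*exp(-t) + C2*exp(-t)*sin(4*t).
For the particular solution try y_p = A0. Substituting and matching coefficients of each power of t gives A0 = -6/17, so y_p = -6/17.
General solution: y = -6/17 + C1*cos(4*t)*exp(-t) + C2*exp(-t)*sin(4*t).
Apply the initial conditions: y(0) = -6/17 + C1 = 5 and y'(0) = -C1 + 4*C2 = 1. Solving gives C1 = 91/17, C2 = 27/17.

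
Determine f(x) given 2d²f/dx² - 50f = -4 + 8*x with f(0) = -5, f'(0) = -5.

f = 2/25 - 378*exp(5*x)/125 - 257*exp(-5*x)/125 - 4*x/25

Divide through by 2: f'' - 25f = -2 + 4*x.
Characteristic equation r² - 25 = 0 factors as (r + 5)(r - 5) = 0, so r = -5, 5.
Hence f_h = C1*exp(-5*x) + C2*exp(5*x).
For the particular solution try f_p = A0 + A1*x. Substituting and matching coefficients of each power of x gives A0 = 2/25, A1 = -4/25, so f_p = 2/25 - 4*x/25.
General solution: f = 2/25 - 4*x/25 + C1*exp(-5*x) + C2*exp(5*x).
Apply the initial conditions: f(0) = 2/25 + C1 + C2 = -5 and f'(0) = -4/25 - 5*C1 + 5*C2 = -5. Solving gives C1 = -257/125, C2 = -378/125.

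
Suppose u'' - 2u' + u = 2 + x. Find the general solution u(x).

Characteristic equation r² - 2r + 1 = 0 has discriminant (-2)² - 4·(1) = 0, so r = 1 is a repeated root.
Hence u_h = (C1 + C2*x)*exp(x).
For the particular solution try u_p = A0 + A1*x. Substituting and matching coefficients of each power of x gives A0 = 4, A1 = 1, so u_p = 4 + x.

u = 4 + x + C1*exp(x) + C2*x*exp(x)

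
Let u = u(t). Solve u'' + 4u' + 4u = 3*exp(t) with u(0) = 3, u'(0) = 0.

Characteristic equation r² + 4r + 4 = 0 has discriminant (4)² - 4·(4) = 0, so r = -2 is a repeated root.
Hence u_h = (C1 + C2*t)*exp(-2*t).
Try u_p = A*exp(t). Substituting into the equation and dividing by exp(t) gives A = 1/3, so u_p = exp(t)/3.
General solution: u = exp(t)/3 + C1*exp(-2*t) + C2*t*exp(-2*t).
Apply the initial conditions: u(0) = 1/3 + C1 = 3 and u'(0) = 1/3 + C2 - 2*C1 = 0. Solving gives C1 = 8/3, C2 = 5.

u = exp(t)/3 + 8*exp(-2*t)/3 + 5*t*exp(-2*t)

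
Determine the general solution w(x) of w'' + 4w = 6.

w = 3/2 + C1*cos(2*x) + C2*sin(2*x)

Characteristic equation r² + 4 = 0 has discriminant (0)² - 4·(4) = -16 < 0, so r = ± 2i.
Hence w_h = C1*cos(2*x) + C2*sin(2*x).
For the particular solution try w_p = A0. Substituting and matching coefficients of each power of x gives A0 = 3/2, so w_p = 3/2.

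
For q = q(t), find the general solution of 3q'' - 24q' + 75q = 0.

Divide through by 3: q'' - 8q' + 25q = 0.
Characteristic equation r² - 8r + 25 = 0 has discriminant (-8)² - 4·(25) = -36 < 0, so r = 4 ± 3i.
Hence q_h = C1*cos(3*t)*exp(4*t) + C2*exp(4*t)*sin(3*t).

q = C1*cos(3*t)*exp(4*t) + C2*exp(4*t)*sin(3*t)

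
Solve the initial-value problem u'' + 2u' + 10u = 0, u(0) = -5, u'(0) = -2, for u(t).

u = -5*cos(3*t)*exp(-t) - 7*exp(-t)*sin(3*t)/3

Characteristic equation r² + 2r + 10 = 0 has discriminant (2)² - 4·(10) = -36 < 0, so r = -1 ± 3i.
Hence u_h = C1*cos(3*t)*exp(-t) + C2*exp(-t)*sin(3*t).
Apply the initial conditions: u(0) = C1 = -5 and u'(0) = -C1 + 3*C2 = -2. Solving gives C1 = -5, C2 = -7/3.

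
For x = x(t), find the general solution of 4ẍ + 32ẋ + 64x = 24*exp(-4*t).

Divide through by 4: x'' + 8x' + 16x = 6*exp(-4*t).
Characteristic equation r² + 8r + 16 = 0 has discriminant (8)² - 4·(16) = 0, so r = -4 is a repeated root.
Hence x_h = (C1 + C2*t)*exp(-4*t).
Since exp(-4*t) solves the homogeneous equation (r = -4 is a root of multiplicity 2), multiply the trial by t^2. Try x_p = A*t^2*exp(-4*t). Substituting into the equation and dividing by exp(-4*t) gives A = 3, so x_p = 3*t^2*exp(-4*t).

x = C1*exp(-4*t) + 3*t**2*exp(-4*t) + C2*t*exp(-4*t)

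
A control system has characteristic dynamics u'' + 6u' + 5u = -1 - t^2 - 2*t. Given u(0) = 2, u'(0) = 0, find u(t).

Characteristic equation r² + 6r + 5 = 0 factors as (r + 1)(r + 5) = 0, so r = -1, -5.
Hence u_h = C1*exp(-t) + C2*exp(-5*t).
For the particular solution try u_p = A0 + A1*t + A2*t^2. Substituting and matching coefficients of each power of t gives A0 = -27/125, A1 = 2/25, A2 = -1/5, so u_p = -27/125 - t^2/5 + 2*t/25.
General solution: u = -27/125 - t^2/5 + 2*t/25 + C1*exp(-t) + C2*exp(-5*t).
Apply the initial conditions: u(0) = -27/125 + C1 + C2 = 2 and u'(0) = 2/25 - C1 - 5*C2 = 0. Solving gives C1 = 11/4, C2 = -267/500.

u = -27/125 - 267*exp(-5*t)/500 - t**2/5 + 2*t/25 + 11*exp(-t)/4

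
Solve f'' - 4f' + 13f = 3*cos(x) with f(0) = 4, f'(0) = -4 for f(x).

Characteristic equation r² - 4r + 13 = 0 has discriminant (-4)² - 4·(13) = -36 < 0, so r = 2 ± 3i.
Hence f_h = C1*cos(3*x)*exp(2*x) + C2*exp(2*x)*sin(3*x).
Try f_p = A*cos(x) + B*sin(x). Substituting and equating the coefficients of cos(x) and sin(x) gives A = 9/40, B = -3/40, so f_p = -3*sin(x)/40 + 9*cos(x)/40.
General solution: f = -3*sin(x)/40 + 9*cos(x)/40 + C1*cos(3*x)*exp(2*x) + C2*exp(2*x)*sin(3*x).
Apply the initial conditions: f(0) = 9/40 + C1 = 4 and f'(0) = -3/40 + 2*C1 + 3*C2 = -4. Solving gives C1 = 151/40, C2 = -153/40.

f = -3*sin(x)/40 + 9*cos(x)/40 - 153*exp(2*x)*sin(3*x)/40 + 151*cos(3*x)*exp(2*x)/40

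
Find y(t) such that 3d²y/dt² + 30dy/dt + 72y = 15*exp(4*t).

y = exp(4*t)/16 + C1*exp(-4*t) + C2*exp(-6*t)

Divide through by 3: y'' + 10y' + 24y = 5*exp(4*t).
Characteristic equation r² + 10r + 24 = 0 factors as (r + 4)(r + 6) = 0, so r = -4, -6.
Hence y_h = C1*exp(-4*t) + C2*exp(-6*t).
Try y_p = A*exp(4*t). Substituting into the equation and dividing by exp(4*t) gives A = 1/16, so y_p = exp(4*t)/16.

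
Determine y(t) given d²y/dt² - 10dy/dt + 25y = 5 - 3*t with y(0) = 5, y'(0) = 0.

Characteristic equation r² - 10r + 25 = 0 has discriminant (-10)² - 4·(25) = 0, so r = 5 is a repeated root.
Hence y_h = (C1 + C2*t)*exp(5*t).
For the particular solution try y_p = A0 + A1*t. Substituting and matching coefficients of each power of t gives A0 = 19/125, A1 = -3/25, so y_p = 19/125 - 3*t/25.
General solution: y = 19/125 - 3*t/25 + C1*exp(5*t) + C2*t*exp(5*t).
Apply the initial conditions: y(0) = 19/125 + C1 = 5 and y'(0) = -3/25 + C2 + 5*C1 = 0. Solving gives C1 = 606/125, C2 = -603/25.

y = 19/125 - 3*t/25 + 606*exp(5*t)/125 - 603*t*exp(5*t)/25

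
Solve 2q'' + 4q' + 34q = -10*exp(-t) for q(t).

Divide through by 2: q'' + 2q' + 17q = -5*exp(-t).
Characteristic equation r² + 2r + 17 = 0 has discriminant (2)² - 4·(17) = -64 < 0, so r = -1 ± 4i.
Hence q_h = C1*cos(4*t)*exp(-t) + C2*exp(-t)*sin(4*t).
Try q_p = A*exp(-t). Substituting into the equation and dividing by exp(-t) gives A = -5/16, so q_p = -5*exp(-t)/16.

q = -5*exp(-t)/16 + C1*cos(4*t)*exp(-t) + C2*exp(-t)*sin(4*t)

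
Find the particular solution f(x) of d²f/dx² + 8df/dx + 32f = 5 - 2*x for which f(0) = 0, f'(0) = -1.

Characteristic equation r² + 8r + 32 = 0 has discriminant (8)² - 4·(32) = -64 < 0, so r = -4 ± 4i.
Hence f_h = C1*cos(4*x)*exp(-4*x) + C2*exp(-4*x)*sin(4*x).
For the particular solution try f_p = A0 + A1*x. Substituting and matching coefficients of each power of x gives A0 = 11/64, A1 = -1/16, so f_p = 11/64 - x/16.
General solution: f = 11/64 - x/16 + C1*cos(4*x)*exp(-4*x) + C2*exp(-4*x)*sin(4*x).
Apply the initial conditions: f(0) = 11/64 + C1 = 0 and f'(0) = -1/16 - 4*C1 + 4*C2 = -1. Solving gives C1 = -11/64, C2 = -13/32.

f = 11/64 - x/16 - 13*exp(-4*x)*sin(4*x)/32 - 11*cos(4*x)*exp(-4*x)/64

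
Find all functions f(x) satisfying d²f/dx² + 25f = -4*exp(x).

f = -2*exp(x)/13 + C1*cos(5*x) + C2*sin(5*x)

Characteristic equation r² + 25 = 0 has discriminant (0)² - 4·(25) = -100 < 0, so r = ± 5i.
Hence f_h = C1*cos(5*x) + C2*sin(5*x).
Try f_p = A*exp(x). Substituting into the equation and dividing by exp(x) gives A = -2/13, so f_p = -2*exp(x)/13.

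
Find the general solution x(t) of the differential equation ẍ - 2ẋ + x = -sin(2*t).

x = -4*cos(2*t)/25 + 3*sin(2*t)/25 + C1*exp(t) + C2*t*exp(t)

Characteristic equation r² - 2r + 1 = 0 has discriminant (-2)² - 4·(1) = 0, so r = 1 is a repeated root.
Hence x_h = (C1 + C2*t)*exp(t).
Try x_p = A*cos(2*t) + B*sin(2*t). Substituting and equating the coefficients of cos(2t) and sin(2t) gives A = -4/25, B = 3/25, so x_p = -4*cos(2*t)/25 + 3*sin(2*t)/25.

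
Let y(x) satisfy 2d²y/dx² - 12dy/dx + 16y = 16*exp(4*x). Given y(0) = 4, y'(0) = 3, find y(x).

Divide through by 2: y'' - 6y' + 8y = 8*exp(4*x).
Characteristic equation r² - 6r + 8 = 0 factors as (r - 2)(r - 4) = 0, so r = 2, 4.
Hence y_h = C1*exp(2*x) + C2*exp(4*x).
Since exp(4*x) solves the homogeneous equation (r = 4 is a root of multiplicity 1), multiply the trial by x. Try y_p = A*x*exp(4*x). Substituting into the equation and dividing by exp(4*x) gives A = 4, so y_p = 4*x*exp(4*x).
General solution: y = C1*exp(2*x) + C2*exp(4*x) + 4*x*exp(4*x).
Apply the initial conditions: y(0) = C1 + C2 = 4 and y'(0) = 4 + 2*C1 + 4*C2 = 3. Solving gives C1 = 17/2, C2 = -9/2.

y = -9*exp(4*x)/2 + 17*exp(2*x)/2 + 4*x*exp(4*x)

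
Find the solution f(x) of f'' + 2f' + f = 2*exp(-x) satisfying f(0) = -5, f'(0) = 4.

f = -5*exp(-x) + x**2*exp(-x) - x*exp(-x)

Characteristic equation r² + 2r + 1 = 0 has discriminant (2)² - 4·(1) = 0, so r = -1 is a repeated root.
Hence f_h = (C1 + C2*x)*exp(-x).
Since exp(-x) solves the homogeneous equation (r = -1 is a root of multiplicity 2), multiply the trial by x^2. Try f_p = A*x^2*exp(-x). Substituting into the equation and dividing by exp(-x) gives A = 1, so f_p = x^2*exp(-x).
General solution: f = C1*exp(-x) + x^2*exp(-x) + C2*x*exp(-x).
Apply the initial conditions: f(0) = C1 = -5 and f'(0) = C2 - C1 = 4. Solving gives C1 = -5, C2 = -1.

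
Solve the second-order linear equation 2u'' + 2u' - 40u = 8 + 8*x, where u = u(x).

Divide through by 2: u'' + u' - 20u = 4 + 4*x.
Characteristic equation r² + r - 20 = 0 factors as (r + 5)(r - 4) = 0, so r = -5, 4.
Hence u_h = C1*exp(-5*x) + C2*exp(4*x).
For the particular solution try u_p = A0 + A1*x. Substituting and matching coefficients of each power of x gives A0 = -21/100, A1 = -1/5, so u_p = -21/100 - x/5.

u = -21/100 - x/5 + C1*exp(-5*x) + C2*exp(4*x)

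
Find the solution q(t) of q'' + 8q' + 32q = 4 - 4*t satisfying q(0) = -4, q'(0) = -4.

Characteristic equation r² + 8r + 32 = 0 has discriminant (8)² - 4·(32) = -64 < 0, so r = -4 ± 4i.
Hence q_h = C1*cos(4*t)*exp(-4*t) + C2*exp(-4*t)*sin(4*t).
For the particular solution try q_p = A0 + A1*t. Substituting and matching coefficients of each power of t gives A0 = 5/32, A1 = -1/8, so q_p = 5/32 - t/8.
General solution: q = 5/32 - t/8 + C1*cos(4*t)*exp(-4*t) + C2*exp(-4*t)*sin(4*t).
Apply the initial conditions: q(0) = 5/32 + C1 = -4 and q'(0) = -1/8 - 4*C1 + 4*C2 = -4. Solving gives C1 = -133/32, C2 = -41/8.

q = 5/32 - t/8 - 133*cos(4*t)*exp(-4*t)/32 - 41*exp(-4*t)*sin(4*t)/8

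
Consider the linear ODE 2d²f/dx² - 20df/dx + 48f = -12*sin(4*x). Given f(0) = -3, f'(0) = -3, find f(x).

f = -57*exp(4*x)/8 - 15*cos(4*x)/104 - 3*sin(4*x)/104 + 111*exp(6*x)/26

Divide through by 2: f'' - 10f' + 24f = -6*sin(4*x).
Characteristic equation r² - 10r + 24 = 0 factors as (r - 4)(r - 6) = 0, so r = 4, 6.
Hence f_h = C1*exp(4*x) + C2*exp(6*x).
Try f_p = A*cos(4*x) + B*sin(4*x). Substituting and equating the coefficients of cos(4x) and sin(4x) gives A = -15/104, B = -3/104, so f_p = -15*cos(4*x)/104 - 3*sin(4*x)/104.
General solution: f = -15*cos(4*x)/104 - 3*sin(4*x)/104 + C1*exp(4*x) + C2*exp(6*x).
Apply the initial conditions: f(0) = -15/104 + C1 + C2 = -3 and f'(0) = -3/26 + 4*C1 + 6*C2 = -3. Solving gives C1 = -57/8, C2 = 111/26.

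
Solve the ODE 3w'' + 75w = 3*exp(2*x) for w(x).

w = exp(2*x)/29 + C1*cos(5*x) + C2*sin(5*x)

Divide through by 3: w'' + 25w = exp(2*x).
Characteristic equation r² + 25 = 0 has discriminant (0)² - 4·(25) = -100 < 0, so r = ± 5i.
Hence w_h = C1*cos(5*x) + C2*sin(5*x).
Try w_p = A*exp(2*x). Substituting into the equation and dividing by exp(2*x) gives A = 1/29, so w_p = exp(2*x)/29.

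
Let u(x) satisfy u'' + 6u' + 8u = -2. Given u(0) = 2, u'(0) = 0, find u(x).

u = -1/4 - 9*exp(-4*x)/4 + 9*exp(-2*x)/2

Characteristic equation r² + 6r + 8 = 0 factors as (r + 2)(r + 4) = 0, so r = -2, -4.
Hence u_h = C1*exp(-2*x) + C2*exp(-4*x).
For the particular solution try u_p = A0. Substituting and matching coefficients of each power of x gives A0 = -1/4, so u_p = -1/4.
General solution: u = -1/4 + C1*exp(-2*x) + C2*exp(-4*x).
Apply the initial conditions: u(0) = -1/4 + C1 + C2 = 2 and u'(0) = -4*C2 - 2*C1 = 0. Solving gives C1 = 9/2, C2 = -9/4.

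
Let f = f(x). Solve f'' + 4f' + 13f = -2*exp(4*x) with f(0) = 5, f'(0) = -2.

Characteristic equation r² + 4r + 13 = 0 has discriminant (4)² - 4·(13) = -36 < 0, so r = -2 ± 3i.
Hence f_h = C1*cos(3*x)*exp(-2*x) + C2*exp(-2*x)*sin(3*x).
Try f_p = A*exp(4*x). Substituting into the equation and dividing by exp(4*x) gives A = -2/45, so f_p = -2*exp(4*x)/45.
General solution: f = -2*exp(4*x)/45 + C1*cos(3*x)*exp(-2*x) + C2*exp(-2*x)*sin(3*x).
Apply the initial conditions: f(0) = -2/45 + C1 = 5 and f'(0) = -8/45 - 2*C1 + 3*C2 = -2. Solving gives C1 = 227/45, C2 = 124/45.

f = -2*exp(4*x)/45 + 124*exp(-2*x)*sin(3*x)/45 + 227*cos(3*x)*exp(-2*x)/45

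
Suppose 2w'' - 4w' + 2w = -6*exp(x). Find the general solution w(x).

w = C1*exp(x) - 3*x**2*exp(x)/2 + C2*x*exp(x)

Divide through by 2: w'' - 2w' + w = -3*exp(x).
Characteristic equation r² - 2r + 1 = 0 has discriminant (-2)² - 4·(1) = 0, so r = 1 is a repeated root.
Hence w_h = (C1 + C2*x)*exp(x).
Since exp(x) solves the homogeneous equation (r = 1 is a root of multiplicity 2), multiply the trial by x^2. Try w_p = A*x^2*exp(x). Substituting into the equation and dividing by exp(x) gives A = -3/2, so w_p = -3*x^2*exp(x)/2.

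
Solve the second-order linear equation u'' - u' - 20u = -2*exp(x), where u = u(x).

u = exp(x)/10 + C1*exp(-4*x) + C2*exp(5*x)

Characteristic equation r² - r - 20 = 0 factors as (r + 4)(r - 5) = 0, so r = -4, 5.
Hence u_h = C1*exp(-4*x) + C2*exp(5*x).
Try u_p = A*exp(x). Substituting into the equation and dividing by exp(x) gives A = 1/10, so u_p = exp(x)/10.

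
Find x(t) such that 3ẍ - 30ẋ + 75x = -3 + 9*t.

Divide through by 3: x'' - 10x' + 25x = -1 + 3*t.
Characteristic equation r² - 10r + 25 = 0 has discriminant (-10)² - 4·(25) = 0, so r = 5 is a repeated root.
Hence x_h = (C1 + C2*t)*exp(5*t).
For the particular solution try x_p = A0 + A1*t. Substituting and matching coefficients of each power of t gives A0 = 1/125, A1 = 3/25, so x_p = 1/125 + 3*t/25.

x = 1/125 + 3*t/25 + C1*exp(5*t) + C2*t*exp(5*t)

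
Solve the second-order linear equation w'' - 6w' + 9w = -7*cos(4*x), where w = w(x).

w = 49*cos(4*x)/625 + 168*sin(4*x)/625 + C1*exp(3*x) + C2*x*exp(3*x)

Characteristic equation r² - 6r + 9 = 0 has discriminant (-6)² - 4·(9) = 0, so r = 3 is a repeated root.
Hence w_h = (C1 + C2*x)*exp(3*x).
Try w_p = A*cos(4*x) + B*sin(4*x). Substituting and equating the coefficients of cos(4x) and sin(4x) gives A = 49/625, B = 168/625, so w_p = 49*cos(4*x)/625 + 168*sin(4*x)/625.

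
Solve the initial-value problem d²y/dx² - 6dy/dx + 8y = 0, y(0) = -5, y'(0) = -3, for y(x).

Characteristic equation r² - 6r + 8 = 0 factors as (r - 2)(r - 4) = 0, so r = 2, 4.
Hence y_h = C1*exp(2*x) + C2*exp(4*x).
Apply the initial conditions: y(0) = C1 + C2 = -5 and y'(0) = 2*C1 + 4*C2 = -3. Solving gives C1 = -17/2, C2 = 7/2.

y = -17*exp(2*x)/2 + 7*exp(4*x)/2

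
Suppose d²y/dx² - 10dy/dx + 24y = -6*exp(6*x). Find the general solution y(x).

Characteristic equation r² - 10r + 24 = 0 factors as (r - 4)(r - 6) = 0, so r = 4, 6.
Hence y_h = C1*exp(4*x) + C2*exp(6*x).
Since exp(6*x) solves the homogeneous equation (r = 6 is a root of multiplicity 1), multiply the trial by x. Try y_p = A*x*exp(6*x). Substituting into the equation and dividing by exp(6*x) gives A = -3, so y_p = -3*x*exp(6*x).

y = C1*exp(4*x) + C2*exp(6*x) - 3*x*exp(6*x)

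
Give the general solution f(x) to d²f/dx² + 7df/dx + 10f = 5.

f = 1/2 + C1*exp(-5*x) + C2*exp(-2*x)

Characteristic equation r² + 7r + 10 = 0 factors as (r + 5)(r + 2) = 0, so r = -5, -2.
Hence f_h = C1*exp(-5*x) + C2*exp(-2*x).
For the particular solution try f_p = A0. Substituting and matching coefficients of each power of x gives A0 = 1/2, so f_p = 1/2.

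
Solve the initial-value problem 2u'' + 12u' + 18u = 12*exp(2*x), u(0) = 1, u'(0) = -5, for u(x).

u = 6*exp(2*x)/25 + 19*exp(-3*x)/25 - 16*x*exp(-3*x)/5

Divide through by 2: u'' + 6u' + 9u = 6*exp(2*x).
Characteristic equation r² + 6r + 9 = 0 has discriminant (6)² - 4·(9) = 0, so r = -3 is a repeated root.
Hence u_h = (C1 + C2*x)*exp(-3*x).
Try u_p = A*exp(2*x). Substituting into the equation and dividing by exp(2*x) gives A = 6/25, so u_p = 6*exp(2*x)/25.
General solution: u = 6*exp(2*x)/25 + C1*exp(-3*x) + C2*x*exp(-3*x).
Apply the initial conditions: u(0) = 6/25 + C1 = 1 and u'(0) = 12/25 + C2 - 3*C1 = -5. Solving gives C1 = 19/25, C2 = -16/5.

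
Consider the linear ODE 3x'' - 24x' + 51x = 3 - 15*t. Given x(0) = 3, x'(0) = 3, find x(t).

x = -23/289 - 5*t/17 - 2608*exp(4*t)*sin(t)/289 + 890*cos(t)*exp(4*t)/289

Divide through by 3: x'' - 8x' + 17x = 1 - 5*t.
Characteristic equation r² - 8r + 17 = 0 has discriminant (-8)² - 4·(17) = -4 < 0, so r = 4 ± i.
Hence x_h = C1*cos(t)*exp(4*t) + C2*exp(4*t)*sin(t).
For the particular solution try x_p = A0 + A1*t. Substituting and matching coefficients of each power of t gives A0 = -23/289, A1 = -5/17, so x_p = -23/289 - 5*t/17.
General solution: x = -23/289 - 5*t/17 + C1*cos(t)*exp(4*t) + C2*exp(4*t)*sin(t).
Apply the initial conditions: x(0) = -23/289 + C1 = 3 and x'(0) = -5/17 + C2 + 4*C1 = 3. Solving gives C1 = 890/289, C2 = -2608/289.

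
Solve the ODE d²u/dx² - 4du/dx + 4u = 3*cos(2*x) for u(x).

Characteristic equation r² - 4r + 4 = 0 has discriminant (-4)² - 4·(4) = 0, so r = 2 is a repeated root.
Hence u_h = (C1 + C2*x)*exp(2*x).
Try u_p = A*cos(2*x) + B*sin(2*x). Substituting and equating the coefficients of cos(2x) and sin(2x) gives A = 0, B = -3/8, so u_p = -3*sin(2*x)/8.

u = -3*sin(2*x)/8 + C1*exp(2*x) + C2*x*exp(2*x)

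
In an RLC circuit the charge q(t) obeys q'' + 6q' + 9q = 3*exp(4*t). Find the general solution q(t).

Characteristic equation r² + 6r + 9 = 0 has discriminant (6)² - 4·(9) = 0, so r = -3 is a repeated root.
Hence q_h = (C1 + C2*t)*exp(-3*t).
Try q_p = A*exp(4*t). Substituting into the equation and dividing by exp(4*t) gives A = 3/49, so q_p = 3*exp(4*t)/49.

q = 3*exp(4*t)/49 + C1*exp(-3*t) + C2*t*exp(-3*t)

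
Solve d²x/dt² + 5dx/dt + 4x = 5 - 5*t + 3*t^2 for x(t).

Characteristic equation r² + 5r + 4 = 0 factors as (r + 1)(r + 4) = 0, so r = -1, -4.
Hence x_h = C1*exp(-t) + C2*exp(-4*t).
For the particular solution try x_p = A0 + A1*t + A2*t^2. Substituting and matching coefficients of each power of t gives A0 = 153/32, A1 = -25/8, A2 = 3/4, so x_p = 153/32 - 25*t/8 + 3*t^2/4.

x = 153/32 - 25*t/8 + 3*t**2/4 + C1*exp(-t) + C2*exp(-4*t)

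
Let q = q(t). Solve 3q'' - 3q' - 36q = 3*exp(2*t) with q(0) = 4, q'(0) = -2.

q = -exp(2*t)/10 + 3*exp(4*t)/2 + 13*exp(-3*t)/5

Divide through by 3: q'' - q' - 12q = exp(2*t).
Characteristic equation r² - r - 12 = 0 factors as (r - 4)(r + 3) = 0, so r = 4, -3.
Hence q_h = C1*exp(4*t) + C2*exp(-3*t).
Try q_p = A*exp(2*t). Substituting into the equation and dividing by exp(2*t) gives A = -1/10, so q_p = -exp(2*t)/10.
General solution: q = -exp(2*t)/10 + C1*exp(4*t) + C2*exp(-3*t).
Apply the initial conditions: q(0) = -1/10 + C1 + C2 = 4 and q'(0) = -1/5 - 3*C2 + 4*C1 = -2. Solving gives C1 = 3/2, C2 = 13/5.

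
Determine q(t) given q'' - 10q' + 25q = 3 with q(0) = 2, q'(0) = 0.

Characteristic equation r² - 10r + 25 = 0 has discriminant (-10)² - 4·(25) = 0, so r = 5 is a repeated root.
Hence q_h = (C1 + C2*t)*exp(5*t).
For the particular solution try q_p = A0. Substituting and matching coefficients of each power of t gives A0 = 3/25, so q_p = 3/25.
General solution: q = 3/25 + C1*exp(5*t) + C2*t*exp(5*t).
Apply the initial conditions: q(0) = 3/25 + C1 = 2 and q'(0) = C2 + 5*C1 = 0. Solving gives C1 = 47/25, C2 = -47/5.

q = 3/25 + 47*exp(5*t)/25 - 47*t*exp(5*t)/5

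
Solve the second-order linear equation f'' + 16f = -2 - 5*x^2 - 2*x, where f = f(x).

f = -11/128 - 5*x**2/16 - x/8 + C1*cos(4*x) + C2*sin(4*x)

Characteristic equation r² + 16 = 0 has discriminant (0)² - 4·(16) = -64 < 0, so r = ± 4i.
Hence f_h = C1*cos(4*x) + C2*sin(4*x).
For the particular solution try f_p = A0 + A1*x + A2*x^2. Substituting and matching coefficients of each power of x gives A0 = -11/128, A1 = -1/8, A2 = -5/16, so f_p = -11/128 - 5*x^2/16 - x/8.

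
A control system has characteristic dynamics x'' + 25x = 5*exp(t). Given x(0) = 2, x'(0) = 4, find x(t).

x = 5*exp(t)/26 + 47*cos(5*t)/26 + 99*sin(5*t)/130

Characteristic equation r² + 25 = 0 has discriminant (0)² - 4·(25) = -100 < 0, so r = ± 5i.
Hence x_h = C1*cos(5*t) + C2*sin(5*t).
Try x_p = A*exp(t). Substituting into the equation and dividing by exp(t) gives A = 5/26, so x_p = 5*exp(t)/26.
General solution: x = 5*exp(t)/26 + C1*cos(5*t) + C2*sin(5*t).
Apply the initial conditions: x(0) = 5/26 + C1 = 2 and x'(0) = 5/26 + 5*C2 = 4. Solving gives C1 = 47/26, C2 = 99/130.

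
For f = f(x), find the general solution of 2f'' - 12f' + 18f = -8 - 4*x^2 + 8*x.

f = -8/27 - 2*x**2/9 + 4*x/27 + C1*exp(3*x) + C2*x*exp(3*x)

Divide through by 2: f'' - 6f' + 9f = -4 - 2*x^2 + 4*x.
Characteristic equation r² - 6r + 9 = 0 has discriminant (-6)² - 4·(9) = 0, so r = 3 is a repeated root.
Hence f_h = (C1 + C2*x)*exp(3*x).
For the particular solution try f_p = A0 + A1*x + A2*x^2. Substituting and matching coefficients of each power of x gives A0 = -8/27, A1 = 4/27, A2 = -2/9, so f_p = -8/27 - 2*x^2/9 + 4*x/27.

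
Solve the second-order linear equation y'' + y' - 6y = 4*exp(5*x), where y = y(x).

Characteristic equation r² + r - 6 = 0 factors as (r - 2)(r + 3) = 0, so r = 2, -3.
Hence y_h = C1*exp(2*x) + C2*exp(-3*x).
Try y_p = A*exp(5*x). Substituting into the equation and dividing by exp(5*x) gives A = 1/6, so y_p = exp(5*x)/6.

y = exp(5*x)/6 + C1*exp(2*x) + C2*exp(-3*x)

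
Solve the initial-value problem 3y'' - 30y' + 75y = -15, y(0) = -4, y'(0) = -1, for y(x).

y = -1/5 - 19*exp(5*x)/5 + 18*x*exp(5*x)

Divide through by 3: y'' - 10y' + 25y = -5.
Characteristic equation r² - 10r + 25 = 0 has discriminant (-10)² - 4·(25) = 0, so r = 5 is a repeated root.
Hence y_h = (C1 + C2*x)*exp(5*x).
For the particular solution try y_p = A0. Substituting and matching coefficients of each power of x gives A0 = -1/5, so y_p = -1/5.
General solution: y = -1/5 + C1*exp(5*x) + C2*x*exp(5*x).
Apply the initial conditions: y(0) = -1/5 + C1 = -4 and y'(0) = C2 + 5*C1 = -1. Solving gives C1 = -19/5, C2 = 18.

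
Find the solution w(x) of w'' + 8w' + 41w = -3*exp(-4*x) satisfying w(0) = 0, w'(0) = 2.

Characteristic equation r² + 8r + 41 = 0 has discriminant (8)² - 4·(41) = -100 < 0, so r = -4 ± 5i.
Hence w_h = C1*cos(5*x)*exp(-4*x) + C2*exp(-4*x)*sin(5*x).
Try w_p = A*exp(-4*x). Substituting into the equation and dividing by exp(-4*x) gives A = -3/25, so w_p = -3*exp(-4*x)/25.
General solution: w = -3*exp(-4*x)/25 + C1*cos(5*x)*exp(-4*x) + C2*exp(-4*x)*sin(5*x).
Apply the initial conditions: w(0) = -3/25 + C1 = 0 and w'(0) = 12/25 - 4*C1 + 5*C2 = 2. Solving gives C1 = 3/25, C2 = 2/5.

w = -3*exp(-4*x)/25 + 2*exp(-4*x)*sin(5*x)/5 + 3*cos(5*x)*exp(-4*x)/25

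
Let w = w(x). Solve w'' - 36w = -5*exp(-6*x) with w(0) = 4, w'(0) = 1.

w = 281*exp(-6*x)/144 + 295*exp(6*x)/144 + 5*x*exp(-6*x)/12

Characteristic equation r² - 36 = 0 factors as (r + 6)(r - 6) = 0, so r = -6, 6.
Hence w_h = C1*exp(-6*x) + C2*exp(6*x).
Since exp(-6*x) solves the homogeneous equation (r = -6 is a root of multiplicity 1), multiply the trial by x. Try w_p = A*x*exp(-6*x). Substituting into the equation and dividing by exp(-6*x) gives A = 5/12, so w_p = 5*x*exp(-6*x)/12.
General solution: w = C1*exp(-6*x) + C2*exp(6*x) + 5*x*exp(-6*x)/12.
Apply the initial conditions: w(0) = C1 + C2 = 4 and w'(0) = 5/12 - 6*C1 + 6*C2 = 1. Solving gives C1 = 281/144, C2 = 295/144.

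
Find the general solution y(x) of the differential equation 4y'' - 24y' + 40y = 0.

Divide through by 4: y'' - 6y' + 10y = 0.
Characteristic equation r² - 6r + 10 = 0 has discriminant (-6)² - 4·(10) = -4 < 0, so r = 3 ± i.
Hence y_h = C1*cos(x)*exp(3*x) + C2*exp(3*x)*sin(x).

y = C1*cos(x)*exp(3*x) + C2*exp(3*x)*sin(x)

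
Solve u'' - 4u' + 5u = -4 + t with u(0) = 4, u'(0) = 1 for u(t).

Characteristic equation r² - 4r + 5 = 0 has discriminant (-4)² - 4·(5) = -4 < 0, so r = 2 ± i.
Hence u_h = C1*cos(t)*exp(2*t) + C2*exp(2*t)*sin(t).
For the particular solution try u_p = A0 + A1*t. Substituting and matching coefficients of each power of t gives A0 = -16/25, A1 = 1/5, so u_p = -16/25 + t/5.
General solution: u = -16/25 + t/5 + C1*cos(t)*exp(2*t) + C2*exp(2*t)*sin(t).
Apply the initial conditions: u(0) = -16/25 + C1 = 4 and u'(0) = 1/5 + C2 + 2*C1 = 1. Solving gives C1 = 116/25, C2 = -212/25.

u = -16/25 + t/5 - 212*exp(2*t)*sin(t)/25 + 116*cos(t)*exp(2*t)/25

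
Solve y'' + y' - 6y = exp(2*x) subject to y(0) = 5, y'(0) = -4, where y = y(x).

Characteristic equation r² + r - 6 = 0 factors as (r - 2)(r + 3) = 0, so r = 2, -3.
Hence y_h = C1*exp(2*x) + C2*exp(-3*x).
Since exp(2*x) solves the homogeneous equation (r = 2 is a root of multiplicity 1), multiply the trial by x. Try y_p = A*x*exp(2*x). Substituting into the equation and dividing by exp(2*x) gives A = 1/5, so y_p = x*exp(2*x)/5.
General solution: y = C1*exp(2*x) + C2*exp(-3*x) + x*exp(2*x)/5.
Apply the initial conditions: y(0) = C1 + C2 = 5 and y'(0) = 1/5 - 3*C2 + 2*C1 = -4. Solving gives C1 = 54/25, C2 = 71/25.

y = 54*exp(2*x)/25 + 71*exp(-3*x)/25 + x*exp(2*x)/5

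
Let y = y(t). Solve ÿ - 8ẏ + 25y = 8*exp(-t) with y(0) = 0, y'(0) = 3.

y = 4*exp(-t)/17 - 4*cos(3*t)*exp(4*t)/17 + 71*exp(4*t)*sin(3*t)/51

Characteristic equation r² - 8r + 25 = 0 has discriminant (-8)² - 4·(25) = -36 < 0, so r = 4 ± 3i.
Hence y_h = C1*cos(3*t)*exp(4*t) + C2*exp(4*t)*sin(3*t).
Try y_p = A*exp(-t). Substituting into the equation and dividing by exp(-t) gives A = 4/17, so y_p = 4*exp(-t)/17.
General solution: y = 4*exp(-t)/17 + C1*cos(3*t)*exp(4*t) + C2*exp(4*t)*sin(3*t).
Apply the initial conditions: y(0) = 4/17 + C1 = 0 and y'(0) = -4/17 + 3*C2 + 4*C1 = 3. Solving gives C1 = -4/17, C2 = 71/51.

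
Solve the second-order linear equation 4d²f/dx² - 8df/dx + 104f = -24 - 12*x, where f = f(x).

Divide through by 4: f'' - 2f' + 26f = -6 - 3*x.
Characteristic equation r² - 2r + 26 = 0 has discriminant (-2)² - 4·(26) = -100 < 0, so r = 1 ± 5i.
Hence f_h = C1*cos(5*x)*exp(x) + C2*exp(x)*sin(5*x).
For the particular solution try f_p = A0 + A1*x. Substituting and matching coefficients of each power of x gives A0 = -81/338, A1 = -3/26, so f_p = -81/338 - 3*x/26.

f = -81/338 - 3*x/26 + C1*cos(5*x)*exp(x) + C2*exp(x)*sin(5*x)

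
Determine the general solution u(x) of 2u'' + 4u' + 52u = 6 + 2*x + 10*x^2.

Divide through by 2: u'' + 2u' + 26u = 3 + x + 5*x^2.
Characteristic equation r² + 2r + 26 = 0 has discriminant (2)² - 4·(26) = -100 < 0, so r = -1 ± 5i.
Hence u_h = C1*cos(5*x)*exp(-x) + C2*exp(-x)*sin(5*x).
For the particular solution try u_p = A0 + A1*x + A2*x^2. Substituting and matching coefficients of each power of x gives A0 = 439/4394, A1 = 3/338, A2 = 5/26, so u_p = 439/4394 + 3*x/338 + 5*x^2/26.

u = 439/4394 + 3*x/338 + 5*x**2/26 + C1*cos(5*x)*exp(-x) + C2*exp(-x)*sin(5*x)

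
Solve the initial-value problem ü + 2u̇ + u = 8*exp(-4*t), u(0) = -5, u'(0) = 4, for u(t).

Characteristic equation r² + 2r + 1 = 0 has discriminant (2)² - 4·(1) = 0, so r = -1 is a repeated root.
Hence u_h = (C1 + C2*t)*exp(-t).
Try u_p = A*exp(-4*t). Substituting into the equation and dividing by exp(-4*t) gives A = 8/9, so u_p = 8*exp(-4*t)/9.
General solution: u = 8*exp(-4*t)/9 + C1*exp(-t) + C2*t*exp(-t).
Apply the initial conditions: u(0) = 8/9 + C1 = -5 and u'(0) = -32/9 + C2 - C1 = 4. Solving gives C1 = -53/9, C2 = 5/3.

u = -53*exp(-t)/9 + 8*exp(-4*t)/9 + 5*t*exp(-t)/3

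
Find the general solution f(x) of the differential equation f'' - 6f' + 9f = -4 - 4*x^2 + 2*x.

Characteristic equation r² - 6r + 9 = 0 has discriminant (-6)² - 4·(9) = 0, so r = 3 is a repeated root.
Hence f_h = (C1 + C2*x)*exp(3*x).
For the particular solution try f_p = A0 + A1*x + A2*x^2. Substituting and matching coefficients of each power of x gives A0 = -16/27, A1 = -10/27, A2 = -4/9, so f_p = -16/27 - 10*x/27 - 4*x^2/9.

f = -16/27 - 10*x/27 - 4*x**2/9 + C1*exp(3*x) + C2*x*exp(3*x)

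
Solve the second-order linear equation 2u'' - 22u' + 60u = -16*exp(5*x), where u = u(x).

u = C1*exp(6*x) + C2*exp(5*x) + 8*x*exp(5*x)

Divide through by 2: u'' - 11u' + 30u = -8*exp(5*x).
Characteristic equation r² - 11r + 30 = 0 factors as (r - 6)(r - 5) = 0, so r = 6, 5.
Hence u_h = C1*exp(6*x) + C2*exp(5*x).
Since exp(5*x) solves the homogeneous equation (r = 5 is a root of multiplicity 1), multiply the trial by x. Try u_p = A*x*exp(5*x). Substituting into the equation and dividing by exp(5*x) gives A = 8, so u_p = 8*x*exp(5*x).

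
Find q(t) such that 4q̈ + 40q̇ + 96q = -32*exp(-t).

Divide through by 4: q'' + 10q' + 24q = -8*exp(-t).
Characteristic equation r² + 10r + 24 = 0 factors as (r + 4)(r + 6) = 0, so r = -4, -6.
Hence q_h = C1*exp(-4*t) + C2*exp(-6*t).
Try q_p = A*exp(-t). Substituting into the equation and dividing by exp(-t) gives A = -8/15, so q_p = -8*exp(-t)/15.

q = -8*exp(-t)/15 + C1*exp(-4*t) + C2*exp(-6*t)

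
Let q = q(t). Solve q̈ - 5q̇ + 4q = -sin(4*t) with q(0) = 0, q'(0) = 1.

q = -13*exp(t)/51 - 5*cos(4*t)/136 + 3*sin(4*t)/136 + 7*exp(4*t)/24

Characteristic equation r² - 5r + 4 = 0 factors as (r - 1)(r - 4) = 0, so r = 1, 4.
Hence q_h = C1*exp(t) + C2*exp(4*t).
Try q_p = A*cos(4*t) + B*sin(4*t). Substituting and equating the coefficients of cos(4t) and sin(4t) gives A = -5/136, B = 3/136, so q_p = -5*cos(4*t)/136 + 3*sin(4*t)/136.
General solution: q = -5*cos(4*t)/136 + 3*sin(4*t)/136 + C1*exp(t) + C2*exp(4*t).
Apply the initial conditions: q(0) = -5/136 + C1 + C2 = 0 and q'(0) = 3/34 + C1 + 4*C2 = 1. Solving gives C1 = -13/51, C2 = 7/24.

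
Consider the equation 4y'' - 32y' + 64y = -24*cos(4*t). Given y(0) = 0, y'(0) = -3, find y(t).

y = 3*sin(4*t)/16 - 15*t*exp(4*t)/4

Divide through by 4: y'' - 8y' + 16y = -6*cos(4*t).
Characteristic equation r² - 8r + 16 = 0 has discriminant (-8)² - 4·(16) = 0, so r = 4 is a repeated root.
Hence y_h = (C1 + C2*t)*exp(4*t).
Try y_p = A*cos(4*t) + B*sin(4*t). Substituting and equating the coefficients of cos(4t) and sin(4t) gives A = 0, B = 3/16, so y_p = 3*sin(4*t)/16.
General solution: y = 3*sin(4*t)/16 + C1*exp(4*t) + C2*t*exp(4*t).
Apply the initial conditions: y(0) = C1 = 0 and y'(0) = 3/4 + C2 + 4*C1 = -3. Solving gives C1 = 0, C2 = -15/4.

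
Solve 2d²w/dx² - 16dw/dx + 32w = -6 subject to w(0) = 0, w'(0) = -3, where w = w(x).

w = -3/16 + 3*exp(4*x)/16 - 15*x*exp(4*x)/4

Divide through by 2: w'' - 8w' + 16w = -3.
Characteristic equation r² - 8r + 16 = 0 has discriminant (-8)² - 4·(16) = 0, so r = 4 is a repeated root.
Hence w_h = (C1 + C2*x)*exp(4*x).
For the particular solution try w_p = A0. Substituting and matching coefficients of each power of x gives A0 = -3/16, so w_p = -3/16.
General solution: w = -3/16 + C1*exp(4*x) + C2*x*exp(4*x).
Apply the initial conditions: w(0) = -3/16 + C1 = 0 and w'(0) = C2 + 4*C1 = -3. Solving gives C1 = 3/16, C2 = -15/4.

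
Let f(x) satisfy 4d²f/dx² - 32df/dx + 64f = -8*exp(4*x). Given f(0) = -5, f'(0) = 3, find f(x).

f = -5*exp(4*x) - x**2*exp(4*x) + 23*x*exp(4*x)

Divide through by 4: f'' - 8f' + 16f = -2*exp(4*x).
Characteristic equation r² - 8r + 16 = 0 has discriminant (-8)² - 4·(16) = 0, so r = 4 is a repeated root.
Hence f_h = (C1 + C2*x)*exp(4*x).
Since exp(4*x) solves the homogeneous equation (r = 4 is a root of multiplicity 2), multiply the trial by x^2. Try f_p = A*x^2*exp(4*x). Substituting into the equation and dividing by exp(4*x) gives A = -1, so f_p = -x^2*exp(4*x).
General solution: f = C1*exp(4*x) - x^2*exp(4*x) + C2*x*exp(4*x).
Apply the initial conditions: f(0) = C1 = -5 and f'(0) = C2 + 4*C1 = 3. Solving gives C1 = -5, C2 = 23.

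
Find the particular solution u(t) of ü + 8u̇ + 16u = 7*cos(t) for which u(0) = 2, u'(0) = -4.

Characteristic equation r² + 8r + 16 = 0 has discriminant (8)² - 4·(16) = 0, so r = -4 is a repeated root.
Hence u_h = (C1 + C2*t)*exp(-4*t).
Try u_p = A*cos(t) + B*sin(t). Substituting and equating the coefficients of cos(t) and sin(t) gives A = 105/289, B = 56/289, so u_p = 56*sin(t)/289 + 105*cos(t)/289.
General solution: u = 56*sin(t)/289 + 105*cos(t)/289 + C1*exp(-4*t) + C2*t*exp(-4*t).
Apply the initial conditions: u(0) = 105/289 + C1 = 2 and u'(0) = 56/289 + C2 - 4*C1 = -4. Solving gives C1 = 473/289, C2 = 40/17.

u = 56*sin(t)/289 + 105*cos(t)/289 + 473*exp(-4*t)/289 + 40*t*exp(-4*t)/17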